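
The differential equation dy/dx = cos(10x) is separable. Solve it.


g(y) = 1, so integrate directly: y = ∫ cos(10x) dx = (1/10)sin(10x) + C.


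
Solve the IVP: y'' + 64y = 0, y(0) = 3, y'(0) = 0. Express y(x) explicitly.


Characteristic roots of r² + 64 = 0 are ±8i, so y = C₁cos(8x) + C₂sin(8x).
Apply y(0) = 3: C₁ = 3. Differentiate and apply y'(0) = 0: 8·C₂ = 0, so C₂ = 0.
Particular solution: y = 3cos(8x).


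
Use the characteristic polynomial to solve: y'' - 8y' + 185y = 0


Characteristic equation: r² - 8r + 185 = 0.
Discriminant is negative; roots r = 4 ± 13i (complex conjugate pair).
General solution uses e^(α x)(C₁ cos(β x) + C₂ sin(β x)): y = e^(4x)(C₁cos(13x) + C₂sin(13x)).


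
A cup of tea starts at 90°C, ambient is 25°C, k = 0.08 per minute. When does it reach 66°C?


From T(t) = T_a + (T₀ - T_a)e^(-kt), set T(t) = 66:
(66 - 25) / (90 - 25) = e^(-0.08t), so t = -ln(0.631)/0.08 ≈ 5.8 minutes.


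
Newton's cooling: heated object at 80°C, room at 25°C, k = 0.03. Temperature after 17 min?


Newton's law: dT/dt = -k(T - T_a) has solution T(t) = T_a + (T₀ - T_a)e^(-kt).
Plug in T_a = 25, T₀ = 80, k = 0.03, t = 17: T(17) = 25 + (55)e^(-0.51) ≈ 58.0°C.


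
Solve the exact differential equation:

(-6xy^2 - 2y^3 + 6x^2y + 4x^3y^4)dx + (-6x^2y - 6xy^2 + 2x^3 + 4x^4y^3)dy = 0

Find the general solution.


Check exactness: ∂M/∂y = -12xy - 6y^2 + 6x^2 + 16x^3y^3 and ∂N/∂x = -12xy - 6y^2 + 6x^2 + 16x^3y^3; equal, so the equation is exact.
Integrate M with respect to x (treating y as constant): ∫M dx = -3x^2y^2 - 2xy^3 + 2x^3y + x^4y^4 + h(y).
Differentiate w.r.t. y and set equal to N: all terms match, so h'(y) = 0 and h is a constant absorbed into C.
General solution: -3x^2y^2 - 2xy^3 + 2x^3y + x^4y^4 = C.


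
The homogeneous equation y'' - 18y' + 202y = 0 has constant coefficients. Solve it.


Characteristic equation: r² - 18r + 202 = 0.
Discriminant is negative; roots r = 9 ± 11i (complex conjugate pair).
General solution uses e^(α x)(C₁ cos(β x) + C₂ sin(β x)): y = e^(9x)(C₁cos(11x) + C₂sin(11x)).


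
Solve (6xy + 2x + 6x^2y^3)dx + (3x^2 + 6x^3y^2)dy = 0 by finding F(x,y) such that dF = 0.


Check exactness: ∂M/∂y = 6x + 18x^2y^2 and ∂N/∂x = 6x + 18x^2y^2; equal, so the equation is exact.
Integrate M with respect to x (treating y as constant): ∫M dx = 3x^2y + x^2 + 2x^3y^3 + h(y).
Differentiate w.r.t. y and set equal to N: all terms match, so h'(y) = 0 and h is a constant absorbed into C.
General solution: 3x^2y + x^2 + 2x^3y^3 = C.


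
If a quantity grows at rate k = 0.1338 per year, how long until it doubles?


Exponential growth: P(t) = P₀ e^(0.1338t). Set P(t)/P₀ = 2: e^(0.1338t) = 2.
Solve: t = ln(2)/0.1338 ≈ 5.18 years.


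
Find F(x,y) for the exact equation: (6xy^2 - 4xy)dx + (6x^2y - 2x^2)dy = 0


Check exactness: ∂M/∂y = 12xy - 4x and ∂N/∂x = 12xy - 4x; equal, so the equation is exact.
Integrate M with respect to x (treating y as constant): ∫M dx = 3x^2y^2 - 2x^2y + h(y).
Differentiate w.r.t. y and set equal to N: all terms match, so h'(y) = 0 and h is a constant absorbed into C.
General solution: 3x^2y^2 - 2x^2y = C.


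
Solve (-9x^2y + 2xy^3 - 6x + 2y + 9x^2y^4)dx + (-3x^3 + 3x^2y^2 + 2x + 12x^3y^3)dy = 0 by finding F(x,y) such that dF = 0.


Check exactness: ∂M/∂y = -9x^2 + 6xy^2 + 2 + 36x^2y^3 and ∂N/∂x = -9x^2 + 6xy^2 + 2 + 36x^2y^3; equal, so the equation is exact.
Integrate M with respect to x (treating y as constant): ∫M dx = -3x^3y + x^2y^3 - 3x^2 + 2xy + 3x^3y^4 + h(y).
Differentiate w.r.t. y and set equal to N: all terms match, so h'(y) = 0 and h is a constant absorbed into C.
General solution: -3x^3y + x^2y^3 - 3x^2 + 2xy + 3x^3y^4 = C.


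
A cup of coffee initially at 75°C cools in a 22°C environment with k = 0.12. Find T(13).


Newton's law: dT/dt = -k(T - T_a) has solution T(t) = T_a + (T₀ - T_a)e^(-kt).
Plug in T_a = 22, T₀ = 75, k = 0.12, t = 13: T(13) = 22 + (53)e^(-1.56) ≈ 33.1°C.


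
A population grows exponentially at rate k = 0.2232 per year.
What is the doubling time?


Exponential growth: P(t) = P₀ e^(0.2232t). Set P(t)/P₀ = 2: e^(0.2232t) = 2.
Solve: t = ln(2)/0.2232 ≈ 3.11 years.


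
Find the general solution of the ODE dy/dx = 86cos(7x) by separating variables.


g(y) = 1, so integrate directly: y = ∫ 86cos(7x) dx = (86/7)sin(7x) + C.


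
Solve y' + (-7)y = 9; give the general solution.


P(x) = -7 ⇒ μ = e^(-7x).
(μ y)' = 9e^(-7x) ⇒ μ y = -(9/7)e^(-7x) + C.
Divide by μ: y = -9/7 + Ce^(7x).


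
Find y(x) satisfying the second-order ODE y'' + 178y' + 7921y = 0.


Characteristic equation: r² + 178r + 7921 = 0, i.e. (r + 89)² = 0.
Repeated root r = -89; include an x factor for the second linearly independent solution.
General solution: y = (C₁ + C₂x)e^(-89x).


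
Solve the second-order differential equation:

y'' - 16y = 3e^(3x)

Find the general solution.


Characteristic roots of r² - 16 = 0 are -4, 4.
y_h = C₁e^(-4x) + C₂e^(4x).
Forcing exponent 3 is not a characteristic root; try y_p = Ae^(3x).
Substitute: A·(9 + (0)·3 + (-16)) = A·-7 = 3, so A = -3/7.
General solution: y = C₁e^(-4x) + C₂e^(4x) - (3/7)e^(3x).


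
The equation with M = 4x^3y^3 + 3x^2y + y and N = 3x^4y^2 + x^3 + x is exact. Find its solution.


Check exactness: ∂M/∂y = 12x^3y^2 + 3x^2 + 1 and ∂N/∂x = 12x^3y^2 + 3x^2 + 1; equal, so the equation is exact.
Integrate M with respect to x (treating y as constant): ∫M dx = x^4y^3 + x^3y + xy + h(y).
Differentiate w.r.t. y and set equal to N: all terms match, so h'(y) = 0 and h is a constant absorbed into C.
General solution: x^4y^3 + x^3y + xy = C.


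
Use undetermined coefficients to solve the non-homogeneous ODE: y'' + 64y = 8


Homogeneous part: r² + 64 = 0 ⇒ r = ±8i, so y_h = C₁cos(8x) + C₂sin(8x).
Try constant y_p = A; plug in: 64A = 8 ⇒ A = 1/8.
General solution: y = C₁cos(8x) + C₂sin(8x) + 1/8.


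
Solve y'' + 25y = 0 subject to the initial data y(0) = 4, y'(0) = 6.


Characteristic roots of r² + 25 = 0 are ±5i, so y = C₁cos(5x) + C₂sin(5x).
Apply y(0) = 4: C₁ = 4. Differentiate and apply y'(0) = 6: 5·C₂ = 6, so C₂ = 6/5.
Particular solution: y = 4cos(5x) + (6/5)sin(5x).


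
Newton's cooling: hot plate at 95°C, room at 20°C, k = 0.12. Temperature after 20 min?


Newton's law: dT/dt = -k(T - T_a) has solution T(t) = T_a + (T₀ - T_a)e^(-kt).
Plug in T_a = 20, T₀ = 95, k = 0.12, t = 20: T(20) = 20 + (75)e^(-2.40) ≈ 26.8°C.


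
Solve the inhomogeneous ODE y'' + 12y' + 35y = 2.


Characteristic roots of r² + 12r + 35 = 0 are -5, -7.
y_h = C₁e^(-5x) + C₂e^(-7x).
Constant forcing; try y_p = A. Then 35A = 2 ⇒ A = 2/35.
General solution: y = C₁e^(-5x) + C₂e^(-7x) + 2/35.


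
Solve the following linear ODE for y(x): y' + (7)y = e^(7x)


P(x) = 7 ⇒ μ = e^(7x).
(μ y)' = e^(14x) ⇒ μ y = e^(14x)/14 + C.
Divide by μ: y = (1/14)e^(7x) + Ce^(-7x).


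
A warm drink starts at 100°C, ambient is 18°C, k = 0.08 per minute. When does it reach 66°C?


From T(t) = T_a + (T₀ - T_a)e^(-kt), set T(t) = 66:
(66 - 18) / (100 - 18) = e^(-0.08t), so t = -ln(0.585)/0.08 ≈ 6.7 minutes.


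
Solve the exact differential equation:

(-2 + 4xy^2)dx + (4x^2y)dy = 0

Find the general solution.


Check exactness: ∂M/∂y = 8xy and ∂N/∂x = 8xy; equal, so the equation is exact.
Integrate M with respect to x (treating y as constant): ∫M dx = -2x + 2x^2y^2 + h(y).
Differentiate w.r.t. y and set equal to N: all terms match, so h'(y) = 0 and h is a constant absorbed into C.
General solution: -2x + 2x^2y^2 = C.


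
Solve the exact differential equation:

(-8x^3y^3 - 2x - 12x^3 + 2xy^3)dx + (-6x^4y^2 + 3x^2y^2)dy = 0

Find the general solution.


Check exactness: ∂M/∂y = -24x^3y^2 + 6xy^2 and ∂N/∂x = -24x^3y^2 + 6xy^2; equal, so the equation is exact.
Integrate M with respect to x (treating y as constant): ∫M dx = -2x^4y^3 - x^2 - 3x^4 + x^2y^3 + h(y).
Differentiate w.r.t. y and set equal to N: all terms match, so h'(y) = 0 and h is a constant absorbed into C.
General solution: -2x^4y^3 - x^2 - 3x^4 + x^2y^3 = C.


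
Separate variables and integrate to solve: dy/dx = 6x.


Integrate both sides with respect to x: y = ∫ 6x dx = 3x^2 + C.


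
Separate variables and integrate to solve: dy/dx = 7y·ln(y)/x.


Separate: dy/[y ln(y)] = 7 dx/x.
Substitute u = ln(y): du/u = 7 dx/x.
Integrate: ln|ln(y)| = 7ln|x| + C₀, hence ln(y) = C·x^7.


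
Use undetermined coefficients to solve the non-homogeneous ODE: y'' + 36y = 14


Homogeneous part: r² + 36 = 0 ⇒ r = ±6i, so y_h = C₁cos(6x) + C₂sin(6x).
Try constant y_p = A; plug in: 36A = 14 ⇒ A = 7/18.
General solution: y = C₁cos(6x) + C₂sin(6x) + 7/18.


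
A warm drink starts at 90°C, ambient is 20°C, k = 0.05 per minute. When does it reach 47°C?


From T(t) = T_a + (T₀ - T_a)e^(-kt), set T(t) = 47:
(47 - 20) / (90 - 20) = e^(-0.05t), so t = -ln(0.386)/0.05 ≈ 19.1 minutes.


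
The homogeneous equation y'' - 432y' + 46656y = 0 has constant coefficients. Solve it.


Characteristic equation: r² - 432r + 46656 = 0, i.e. (r - 216)² = 0.
Repeated root r = 216; include an x factor for the second linearly independent solution.
General solution: y = (C₁ + C₂x)e^(216x).


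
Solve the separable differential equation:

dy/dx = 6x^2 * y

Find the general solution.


Separate variables: dy/y = 6x^2 dx.
Integrate: ln|y| = 2x^3 + C₀.
Exponentiate: y = Ce^(2x^3).


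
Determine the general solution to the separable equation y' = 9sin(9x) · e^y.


Separate: e^(-y) dy = 9sin(9x) dx.
Integrate: -e^(-y) = -cos(9x) + C₀.
Rearrange: e^(-y) = cos(9x) + C.


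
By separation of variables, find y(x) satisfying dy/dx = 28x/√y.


Separate: √y dy = 28x dx.
Integrate: (2/3)y^(3/2) = 14x² + C.


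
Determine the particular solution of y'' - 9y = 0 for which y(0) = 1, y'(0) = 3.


Characteristic roots of r² - 9 = 0 are -3, 3.
General solution y = c₁ e^(-3x) + c₂ e^(3x).
Apply y(0) = 1: c₁ + c₂ = 1. Apply y'(0) = 3: -3 c₁ + 3 c₂ = 3.
Solve: c₁ = 0, c₂ = 1.
Particular solution: y = 0e^(-3x) + e^(3x).


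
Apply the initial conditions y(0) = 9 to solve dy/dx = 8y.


General solution of y' = 8y is y = Ce^(8x).
Apply y(0) = 9: C = 9.
Particular solution: y = 9e^(8x).


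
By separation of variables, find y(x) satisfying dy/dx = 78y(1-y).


Separate: dy/[y(1-y)] = 78 dx.
Partial fractions: 1/[y(1-y)] = 1/y + 1/(1-y).
Integrate: ln|y/(1-y)| = 78x + C₀.
Solve for y: y = 1/(1 + Ce^(-78x)).


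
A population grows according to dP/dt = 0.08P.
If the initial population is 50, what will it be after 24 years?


The ODE dP/dt = 0.08P has solution P(t) = P(0)e^(0.08t).
Substitute P(0) = 50 and t = 24: P(24) = 50 e^(1.92) ≈ 341.


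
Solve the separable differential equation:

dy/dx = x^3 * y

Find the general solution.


Separate variables: dy/y = x^3 dx.
Integrate: ln|y| = (1/4)x^4 + C₀.
Exponentiate: y = Ce^((1/4)x^4).


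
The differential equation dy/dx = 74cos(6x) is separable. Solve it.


g(y) = 1, so integrate directly: y = ∫ 74cos(6x) dx = (37/3)sin(6x) + C.


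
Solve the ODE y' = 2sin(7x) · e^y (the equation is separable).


Separate: e^(-y) dy = 2sin(7x) dx.
Integrate: -e^(-y) = -(2/7)cos(7x) + C₀.
Rearrange: e^(-y) = (2/7)cos(7x) + C.


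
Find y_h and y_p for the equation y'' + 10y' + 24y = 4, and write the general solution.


Characteristic roots of r² + 10r + 24 = 0 are -4, -6.
y_h = C₁e^(-4x) + C₂e^(-6x).
Constant forcing; try y_p = A. Then 24A = 4 ⇒ A = 1/6.
General solution: y = C₁e^(-4x) + C₂e^(-6x) + 1/6.


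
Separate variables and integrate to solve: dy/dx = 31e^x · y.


Separate variables: dy/y = 31e^x dx.
Integrate: ln|y| = 31e^x + C₀.
Exponentiate: y = Ce^(31e^x).


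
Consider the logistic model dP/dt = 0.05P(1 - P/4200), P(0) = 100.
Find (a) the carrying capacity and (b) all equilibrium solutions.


Logistic ODE dP/dt = 0.05P(1 - P/4200) has equilibria where dP/dt = 0, i.e. P = 0 or P = 4200.
The coefficient (1 - P/K) = 0 when P = K, identifying K = 4200 as the carrying capacity.
(a) K = 4200; (b) equilibria P = 0 and P = 4200.


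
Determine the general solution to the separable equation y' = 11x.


Integrate both sides with respect to x: y = ∫ 11x dx = (11/2)x^2 + C.


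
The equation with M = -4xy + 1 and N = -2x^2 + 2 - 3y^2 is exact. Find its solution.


Check exactness: ∂M/∂y = -4x and ∂N/∂x = -4x; equal, so the equation is exact.
Integrate M with respect to x (treating y as constant): ∫M dx = -2x^2y + x + h(y).
Differentiate w.r.t. y and set equal to N: the x-dependent terms already match, leaving h'(y) = 2 - 3y^2. Integrate: h(y) = 2y - y^3.
So F(x,y) = -2x^2y + 2y + x - y^3.
General solution: -2x^2y + 2y + x - y^3 = C.


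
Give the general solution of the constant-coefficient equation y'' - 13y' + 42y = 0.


Characteristic equation: r² - 13r + 42 = 0.
Factor: (r - 6)(r - 7) = 0 ⇒ r = 6, 7 (distinct real).
General solution: y = C₁e^(6x) + C₂e^(7x).


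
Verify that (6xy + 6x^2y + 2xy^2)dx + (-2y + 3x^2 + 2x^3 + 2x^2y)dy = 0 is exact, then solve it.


Check exactness: ∂M/∂y = 6x + 6x^2 + 4xy and ∂N/∂x = 6x + 6x^2 + 4xy; equal, so the equation is exact.
Integrate M with respect to x (treating y as constant): ∫M dx = 3x^2y + 2x^3y + x^2y^2 + h(y).
Differentiate w.r.t. y and set equal to N: the x-dependent terms already match, leaving h'(y) = -2y. Integrate: h(y) = -y^2.
So F(x,y) = -y^2 + 3x^2y + 2x^3y + x^2y^2.
General solution: -y^2 + 3x^2y + 2x^3y + x^2y^2 = C.


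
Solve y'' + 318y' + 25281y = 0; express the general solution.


Characteristic equation: r² + 318r + 25281 = 0, i.e. (r + 159)² = 0.
Repeated root r = -159; include an x factor for the second linearly independent solution.
General solution: y = (C₁ + C₂x)e^(-159x).


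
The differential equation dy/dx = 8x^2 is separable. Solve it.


Integrate both sides with respect to x: y = ∫ 8x^2 dx = (8/3)x^3 + C.


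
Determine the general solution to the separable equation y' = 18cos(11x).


g(y) = 1, so integrate directly: y = ∫ 18cos(11x) dx = (18/11)sin(11x) + C.


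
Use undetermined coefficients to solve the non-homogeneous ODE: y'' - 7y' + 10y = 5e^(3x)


Characteristic roots of r² - 7r + 10 = 0 are 5, 2.
y_h = C₁e^(5x) + C₂e^(2x).
Forcing exponent 3 is not a characteristic root; try y_p = Ae^(3x).
Substitute: A·(9 + (-7)·3 + (10)) = A·-2 = 5, so A = -5/2.
General solution: y = C₁e^(5x) + C₂e^(2x) - (5/2)e^(3x).


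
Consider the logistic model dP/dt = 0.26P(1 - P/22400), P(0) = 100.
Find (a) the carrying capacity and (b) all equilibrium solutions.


Logistic ODE dP/dt = 0.26P(1 - P/22400) has equilibria where dP/dt = 0, i.e. P = 0 or P = 22400.
The coefficient (1 - P/K) = 0 when P = K, identifying K = 22400 as the carrying capacity.
(a) K = 22400; (b) equilibria P = 0 and P = 22400.


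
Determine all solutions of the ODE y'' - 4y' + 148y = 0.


Characteristic equation: r² - 4r + 148 = 0.
Discriminant is negative; roots r = 2 ± 12i (complex conjugate pair).
General solution uses e^(α x)(C₁ cos(β x) + C₂ sin(β x)): y = e^(2x)(C₁cos(12x) + C₂sin(12x)).


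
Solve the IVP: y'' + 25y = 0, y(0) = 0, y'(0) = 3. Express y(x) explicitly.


Characteristic roots of r² + 25 = 0 are ±5i, so y = C₁cos(5x) + C₂sin(5x).
Apply y(0) = 0: C₁ = 0. Differentiate and apply y'(0) = 3: 5·C₂ = 3, so C₂ = 3/5.
Particular solution: y = (3/5)sin(5x).


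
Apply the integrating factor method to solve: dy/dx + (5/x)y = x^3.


P(x) = 5/x ⇒ μ = x^5.
(x^5 y)' = x^8 ⇒ x^5 y = x^9/(9) + C.
Solve for y: y = (1/9)x^4 + C/x^5.


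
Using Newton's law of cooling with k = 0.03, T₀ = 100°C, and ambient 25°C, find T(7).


Newton's law: dT/dt = -k(T - T_a) has solution T(t) = T_a + (T₀ - T_a)e^(-kt).
Plug in T_a = 25, T₀ = 100, k = 0.03, t = 7: T(7) = 25 + (75)e^(-0.21) ≈ 85.8°C.


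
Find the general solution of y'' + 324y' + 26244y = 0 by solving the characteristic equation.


Characteristic equation: r² + 324r + 26244 = 0, i.e. (r + 162)² = 0.
Repeated root r = -162; include an x factor for the second linearly independent solution.
General solution: y = (C₁ + C₂x)e^(-162x).


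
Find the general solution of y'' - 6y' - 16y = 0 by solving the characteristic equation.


Characteristic equation: r² - 6r - 16 = 0.
Factor: (r + 2)(r - 8) = 0 ⇒ r = -2, 8 (distinct real).
General solution: y = C₁e^(-2x) + C₂e^(8x).


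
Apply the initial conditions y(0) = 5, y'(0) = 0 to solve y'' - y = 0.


Characteristic roots of r² - 1 = 0 are -1, 1.
General solution y = c₁ e^(-x) + c₂ e^(x).
Apply y(0) = 5: c₁ + c₂ = 5. Apply y'(0) = 0: -1 c₁ + 1 c₂ = 0.
Solve: c₁ = 5/2, c₂ = 5/2.
Particular solution: y = (5/2)e^(-x) + (5/2)e^(x).


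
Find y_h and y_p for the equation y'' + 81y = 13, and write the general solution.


Homogeneous part: r² + 81 = 0 ⇒ r = ±9i, so y_h = C₁cos(9x) + C₂sin(9x).
Try constant y_p = A; plug in: 81A = 13 ⇒ A = 13/81.
General solution: y = C₁cos(9x) + C₂sin(9x) + 13/81.


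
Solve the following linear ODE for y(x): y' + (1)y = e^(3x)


P(x) = 1 ⇒ μ = e^(x).
(μ y)' = e^(4x) ⇒ μ y = e^(4x)/4 + C.
Divide by μ: y = (1/4)e^(3x) + Ce^(-x).


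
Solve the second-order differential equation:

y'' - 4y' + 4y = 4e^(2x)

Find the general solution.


Characteristic polynomial (r - 2)² = 0; repeated root r = 2.
y_h = (C₁ + C₂x)e^(2x). Forcing matches the repeated root (resonance), so try y_p = Ax² e^(2x).
Substitute and solve for A: 2A = 4, so A = 2.
General solution: y = (C₁ + C₂x + 2x²)e^(2x).


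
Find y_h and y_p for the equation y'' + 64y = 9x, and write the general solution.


Homogeneous: r² + 64 = 0 ⇒ r = ±8i, y_h = C₁cos(8x) + C₂sin(8x).
Polynomial forcing; try y_p = Ax + B. Then y_p'' + 64 y_p = 64(Ax + B) = 9x, so B = 0 and A = 9/64.
General solution: y = C₁cos(8x) + C₂sin(8x) + (9/64)x.


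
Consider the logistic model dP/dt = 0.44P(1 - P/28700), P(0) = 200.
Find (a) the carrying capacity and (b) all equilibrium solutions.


Logistic ODE dP/dt = 0.44P(1 - P/28700) has equilibria where dP/dt = 0, i.e. P = 0 or P = 28700.
The coefficient (1 - P/K) = 0 when P = K, identifying K = 28700 as the carrying capacity.
(a) K = 28700; (b) equilibria P = 0 and P = 28700.


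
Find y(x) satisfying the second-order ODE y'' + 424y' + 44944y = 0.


Characteristic equation: r² + 424r + 44944 = 0, i.e. (r + 212)² = 0.
Repeated root r = -212; include an x factor for the second linearly independent solution.
General solution: y = (C₁ + C₂x)e^(-212x).


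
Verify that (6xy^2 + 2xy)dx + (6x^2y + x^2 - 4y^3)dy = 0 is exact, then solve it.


Check exactness: ∂M/∂y = 12xy + 2x and ∂N/∂x = 12xy + 2x; equal, so the equation is exact.
Integrate M with respect to x (treating y as constant): ∫M dx = 3x^2y^2 + x^2y + h(y).
Differentiate w.r.t. y and set equal to N: the x-dependent terms already match, leaving h'(y) = -4y^3. Integrate: h(y) = -y^4.
So F(x,y) = 3x^2y^2 + x^2y - y^4.
General solution: 3x^2y^2 + x^2y - y^4 = C.


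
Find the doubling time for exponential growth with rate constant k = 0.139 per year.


Exponential growth: P(t) = P₀ e^(0.139t). Set P(t)/P₀ = 2: e^(0.139t) = 2.
Solve: t = ln(2)/0.139 ≈ 4.99 years.


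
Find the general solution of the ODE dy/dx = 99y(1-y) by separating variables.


Separate: dy/[y(1-y)] = 99 dx.
Partial fractions: 1/[y(1-y)] = 1/y + 1/(1-y).
Integrate: ln|y/(1-y)| = 99x + C₀.
Solve for y: y = 1/(1 + Ce^(-99x)).


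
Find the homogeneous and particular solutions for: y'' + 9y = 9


Homogeneous part: r² + 9 = 0 ⇒ r = ±3i, so y_h = C₁cos(3x) + C₂sin(3x).
Try constant y_p = A; plug in: 9A = 9 ⇒ A = 1.
General solution: y = C₁cos(3x) + C₂sin(3x) + 1.


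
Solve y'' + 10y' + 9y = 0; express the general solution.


Characteristic equation: r² + 10r + 9 = 0.
Factor: (r + 9)(r + 1) = 0 ⇒ r = -9, -1 (distinct real).
General solution: y = C₁e^(-9x) + C₂e^(-x).


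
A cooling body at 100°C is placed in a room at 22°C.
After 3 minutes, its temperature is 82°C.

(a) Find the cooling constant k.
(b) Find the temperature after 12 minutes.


Newton's law: T(t) = T_a + (T₀ - T_a)e^(-kt).
(a) Use T(3) = 82: (82 - 22)/(100 - 22) = e^(-k·3), so k = -ln(0.769)/3 ≈ 0.0875.
(b) Apply k to t = 12: T(12) = 22 + (78)e^(-1.049) ≈ 49.3°C.


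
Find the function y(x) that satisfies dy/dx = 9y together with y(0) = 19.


General solution of y' = 9y is y = Ce^(9x).
Apply y(0) = 19: C = 19.
Particular solution: y = 19e^(9x).


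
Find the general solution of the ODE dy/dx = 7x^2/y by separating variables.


Separate variables: y dy = 7x^2 dx.
Integrate both sides: y²/2 = (7/3)x^3 + C₀.
Multiply by 2: y² = (14/3)x^3 + C.


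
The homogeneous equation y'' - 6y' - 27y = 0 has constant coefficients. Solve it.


Characteristic equation: r² - 6r - 27 = 0.
Factor: (r + 3)(r - 9) = 0 ⇒ r = -3, 9 (distinct real).
General solution: y = C₁e^(-3x) + C₂e^(9x).


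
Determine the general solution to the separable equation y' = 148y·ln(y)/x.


Separate: dy/[y ln(y)] = 148 dx/x.
Substitute u = ln(y): du/u = 148 dx/x.
Integrate: ln|ln(y)| = 148ln|x| + C₀, hence ln(y) = C·x^148.


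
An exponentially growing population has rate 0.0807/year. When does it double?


Exponential growth: P(t) = P₀ e^(0.0807t). Set P(t)/P₀ = 2: e^(0.0807t) = 2.
Solve: t = ln(2)/0.0807 ≈ 8.59 years.


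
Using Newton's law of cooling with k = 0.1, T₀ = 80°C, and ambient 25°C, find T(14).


Newton's law: dT/dt = -k(T - T_a) has solution T(t) = T_a + (T₀ - T_a)e^(-kt).
Plug in T_a = 25, T₀ = 80, k = 0.1, t = 14: T(14) = 25 + (55)e^(-1.40) ≈ 38.6°C.


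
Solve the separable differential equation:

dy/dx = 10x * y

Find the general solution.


Separate variables: dy/y = 10x dx.
Integrate: ln|y| = 5x^2 + C₀.
Exponentiate: y = Ce^(5x^2).


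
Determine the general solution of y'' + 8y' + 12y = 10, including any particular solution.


Characteristic roots of r² + 8r + 12 = 0 are -6, -2.
y_h = C₁e^(-6x) + C₂e^(-2x).
Constant forcing; try y_p = A. Then 12A = 10 ⇒ A = 5/6.
General solution: y = C₁e^(-6x) + C₂e^(-2x) + 5/6.


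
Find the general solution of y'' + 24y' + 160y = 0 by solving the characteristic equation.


Characteristic equation: r² + 24r + 160 = 0.
Discriminant is negative; roots r = -12 ± 4i (complex conjugate pair).
General solution uses e^(α x)(C₁ cos(β x) + C₂ sin(β x)): y = e^(-12x)(C₁cos(4x) + C₂sin(4x)).


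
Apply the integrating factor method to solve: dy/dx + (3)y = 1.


P(x) = 3, Q(x) = 1; integrating factor μ = e^(3x).
(μ y)' = e^(3x) ⇒ μ y = (1/3)e^(3x) + C.
Divide by μ: y = 1/3 + Ce^(-3x).


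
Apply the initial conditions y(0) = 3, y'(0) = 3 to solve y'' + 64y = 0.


Characteristic roots of r² + 64 = 0 are ±8i, so y = C₁cos(8x) + C₂sin(8x).
Apply y(0) = 3: C₁ = 3. Differentiate and apply y'(0) = 3: 8·C₂ = 3, so C₂ = 3/8.
Particular solution: y = 3cos(8x) + (3/8)sin(8x).


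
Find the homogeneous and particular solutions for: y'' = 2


Characteristic polynomial (r - 0)² = 0; repeated root r = 0.
y_h = (C₁ + C₂x). Forcing matches the repeated root (resonance), so try y_p = Ax².
Substitute and solve for A: 2A = 2, so A = 1.
General solution: y = C₁ + C₂x + x².


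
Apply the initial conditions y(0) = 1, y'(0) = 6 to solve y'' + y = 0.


Characteristic roots of r² + 1 = 0 are ±1i, so y = C₁cos(x) + C₂sin(x).
Apply y(0) = 1: C₁ = 1. Differentiate and apply y'(0) = 6: 1·C₂ = 6, so C₂ = 6.
Particular solution: y = cos(x) + 6sin(x).


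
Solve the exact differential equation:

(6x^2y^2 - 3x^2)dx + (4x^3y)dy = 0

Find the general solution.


Check exactness: ∂M/∂y = 12x^2y and ∂N/∂x = 12x^2y; equal, so the equation is exact.
Integrate M with respect to x (treating y as constant): ∫M dx = 2x^3y^2 - x^3 + h(y).
Differentiate w.r.t. y and set equal to N: all terms match, so h'(y) = 0 and h is a constant absorbed into C.
General solution: 2x^3y^2 - x^3 = C.


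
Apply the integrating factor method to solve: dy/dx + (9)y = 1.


P(x) = 9, Q(x) = 1; integrating factor μ = e^(9x).
(μ y)' = e^(9x) ⇒ μ y = (1/9)e^(9x) + C.
Divide by μ: y = 1/9 + Ce^(-9x).


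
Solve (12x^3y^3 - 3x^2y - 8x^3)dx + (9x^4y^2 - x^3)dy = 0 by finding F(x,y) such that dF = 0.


Check exactness: ∂M/∂y = 36x^3y^2 - 3x^2 and ∂N/∂x = 36x^3y^2 - 3x^2; equal, so the equation is exact.
Integrate M with respect to x (treating y as constant): ∫M dx = 3x^4y^3 - x^3y - 2x^4 + h(y).
Differentiate w.r.t. y and set equal to N: all terms match, so h'(y) = 0 and h is a constant absorbed into C.
General solution: 3x^4y^3 - x^3y - 2x^4 = C.


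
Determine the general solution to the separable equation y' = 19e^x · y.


Separate variables: dy/y = 19e^x dx.
Integrate: ln|y| = 19e^x + C₀.
Exponentiate: y = Ce^(19e^x).


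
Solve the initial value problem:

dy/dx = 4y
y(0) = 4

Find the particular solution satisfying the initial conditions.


General solution of y' = 4y is y = Ce^(4x).
Apply y(0) = 4: C = 4.
Particular solution: y = 4e^(4x).


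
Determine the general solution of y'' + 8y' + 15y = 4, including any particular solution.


Characteristic roots of r² + 8r + 15 = 0 are -3, -5.
y_h = C₁e^(-3x) + C₂e^(-5x).
Constant forcing; try y_p = A. Then 15A = 4 ⇒ A = 4/15.
General solution: y = C₁e^(-3x) + C₂e^(-5x) + 4/15.


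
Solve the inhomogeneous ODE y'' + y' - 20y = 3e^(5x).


Characteristic roots of r² + r - 20 = 0 are 4, -5.
y_h = C₁e^(4x) + C₂e^(-5x).
Forcing exponent 5 is not a characteristic root; try y_p = Ae^(5x).
Substitute: A·(25 + (1)·5 + (-20)) = A·10 = 3, so A = 3/10.
General solution: y = C₁e^(4x) + C₂e^(-5x) + (3/10)e^(5x).


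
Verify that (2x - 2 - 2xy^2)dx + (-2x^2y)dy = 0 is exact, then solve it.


Check exactness: ∂M/∂y = -4xy and ∂N/∂x = -4xy; equal, so the equation is exact.
Integrate M with respect to x (treating y as constant): ∫M dx = x^2 - 2x - x^2y^2 + h(y).
Differentiate w.r.t. y and set equal to N: all terms match, so h'(y) = 0 and h is a constant absorbed into C.
General solution: x^2 - 2x - x^2y^2 = C.


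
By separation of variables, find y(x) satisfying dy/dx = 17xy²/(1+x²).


Separate: dy/y² = 17x/(1+x²) dx.
Integrate LHS: ∫ dy/y² = -1/y.
Integrate RHS via u = 1+x²: (17/2)ln(1+x²) + C.
Result: -1/y = (17/2)ln(1+x²) + C.


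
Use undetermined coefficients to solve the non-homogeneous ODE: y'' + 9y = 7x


Homogeneous: r² + 9 = 0 ⇒ r = ±3i, y_h = C₁cos(3x) + C₂sin(3x).
Polynomial forcing; try y_p = Ax + B. Then y_p'' + 9 y_p = 9(Ax + B) = 7x, so B = 0 and A = 7/9.
General solution: y = C₁cos(3x) + C₂sin(3x) + (7/9)x.


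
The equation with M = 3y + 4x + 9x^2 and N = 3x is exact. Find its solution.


Check exactness: ∂M/∂y = 3 and ∂N/∂x = 3; equal, so the equation is exact.
Integrate M with respect to x (treating y as constant): ∫M dx = 3xy + 2x^2 + 3x^3 + h(y).
Differentiate w.r.t. y and set equal to N: all terms match, so h'(y) = 0 and h is a constant absorbed into C.
General solution: 3xy + 2x^2 + 3x^3 = C.


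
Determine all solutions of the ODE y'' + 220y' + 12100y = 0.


Characteristic equation: r² + 220r + 12100 = 0, i.e. (r + 110)² = 0.
Repeated root r = -110; include an x factor for the second linearly independent solution.
General solution: y = (C₁ + C₂x)e^(-110x).


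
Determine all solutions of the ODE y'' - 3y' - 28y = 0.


Characteristic equation: r² - 3r - 28 = 0.
Factor: (r + 4)(r - 7) = 0 ⇒ r = -4, 7 (distinct real).
General solution: y = C₁e^(-4x) + C₂e^(7x).


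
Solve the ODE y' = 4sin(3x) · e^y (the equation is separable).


Separate: e^(-y) dy = 4sin(3x) dx.
Integrate: -e^(-y) = -(4/3)cos(3x) + C₀.
Rearrange: e^(-y) = (4/3)cos(3x) + C.


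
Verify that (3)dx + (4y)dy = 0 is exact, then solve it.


Check exactness: ∂M/∂y = 0 and ∂N/∂x = 0; equal, so the equation is exact.
Integrate M with respect to x (treating y as constant): ∫M dx = 3x + h(y).
Differentiate w.r.t. y and set equal to N: the x-dependent terms already match, leaving h'(y) = 4y. Integrate: h(y) = 2y^2.
So F(x,y) = 2y^2 + 3x.
General solution: 2y^2 + 3x = C.


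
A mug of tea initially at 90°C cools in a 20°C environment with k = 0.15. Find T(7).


Newton's law: dT/dt = -k(T - T_a) has solution T(t) = T_a + (T₀ - T_a)e^(-kt).
Plug in T_a = 20, T₀ = 90, k = 0.15, t = 7: T(7) = 20 + (70)e^(-1.05) ≈ 44.5°C.


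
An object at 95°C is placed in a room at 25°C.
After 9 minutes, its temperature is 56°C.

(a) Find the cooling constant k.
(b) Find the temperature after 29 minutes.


Newton's law: T(t) = T_a + (T₀ - T_a)e^(-kt).
(a) Use T(9) = 56: (56 - 25)/(95 - 25) = e^(-k·9), so k = -ln(0.443)/9 ≈ 0.0905.
(b) Apply k to t = 29: T(29) = 25 + (70)e^(-2.625) ≈ 30.1°C.


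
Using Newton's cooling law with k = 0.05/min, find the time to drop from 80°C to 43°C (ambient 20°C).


From T(t) = T_a + (T₀ - T_a)e^(-kt), set T(t) = 43:
(43 - 20) / (80 - 20) = e^(-0.05t), so t = -ln(0.383)/0.05 ≈ 19.2 minutes.


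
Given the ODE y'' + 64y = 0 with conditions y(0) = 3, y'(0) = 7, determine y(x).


Characteristic roots of r² + 64 = 0 are ±8i, so y = C₁cos(8x) + C₂sin(8x).
Apply y(0) = 3: C₁ = 3. Differentiate and apply y'(0) = 7: 8·C₂ = 7, so C₂ = 7/8.
Particular solution: y = 3cos(8x) + (7/8)sin(8x).


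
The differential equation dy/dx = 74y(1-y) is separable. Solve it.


Separate: dy/[y(1-y)] = 74 dx.
Partial fractions: 1/[y(1-y)] = 1/y + 1/(1-y).
Integrate: ln|y/(1-y)| = 74x + C₀.
Solve for y: y = 1/(1 + Ce^(-74x)).


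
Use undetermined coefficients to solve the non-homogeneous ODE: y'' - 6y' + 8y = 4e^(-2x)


Characteristic roots of r² - 6r + 8 = 0 are 2, 4.
y_h = C₁e^(2x) + C₂e^(4x).
Forcing exponent -2 is not a characteristic root; try y_p = Ae^(-2x).
Substitute: A·(4 + (-6)·-2 + (8)) = A·24 = 4, so A = 1/6.
General solution: y = C₁e^(2x) + C₂e^(4x) + (1/6)e^(-2x).


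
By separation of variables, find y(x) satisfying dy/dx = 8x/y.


Separate variables: y dy = 8x dx.
Integrate both sides: y²/2 = 4x^2 + C₀.
Multiply by 2: y² = 8x^2 + C.


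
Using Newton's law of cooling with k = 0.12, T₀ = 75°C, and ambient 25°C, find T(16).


Newton's law: dT/dt = -k(T - T_a) has solution T(t) = T_a + (T₀ - T_a)e^(-kt).
Plug in T_a = 25, T₀ = 75, k = 0.12, t = 16: T(16) = 25 + (50)e^(-1.92) ≈ 32.3°C.


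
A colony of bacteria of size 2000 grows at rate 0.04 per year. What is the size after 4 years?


The ODE dP/dt = 0.04P has solution P(t) = P(0)e^(0.04t).
Substitute P(0) = 2000 and t = 4: P(4) = 2000 e^(0.16) ≈ 2347.


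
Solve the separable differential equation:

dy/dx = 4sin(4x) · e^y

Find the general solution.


Separate: e^(-y) dy = 4sin(4x) dx.
Integrate: -e^(-y) = -cos(4x) + C₀.
Rearrange: e^(-y) = cos(4x) + C.


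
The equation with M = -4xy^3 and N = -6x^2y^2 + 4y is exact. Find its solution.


Check exactness: ∂M/∂y = -12xy^2 and ∂N/∂x = -12xy^2; equal, so the equation is exact.
Integrate M with respect to x (treating y as constant): ∫M dx = -2x^2y^3 + h(y).
Differentiate w.r.t. y and set equal to N: the x-dependent terms already match, leaving h'(y) = 4y. Integrate: h(y) = 2y^2.
So F(x,y) = -2x^2y^3 + 2y^2.
General solution: -2x^2y^3 + 2y^2 = C.


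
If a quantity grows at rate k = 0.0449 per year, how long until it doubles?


Exponential growth: P(t) = P₀ e^(0.0449t). Set P(t)/P₀ = 2: e^(0.0449t) = 2.
Solve: t = ln(2)/0.0449 ≈ 15.44 years.


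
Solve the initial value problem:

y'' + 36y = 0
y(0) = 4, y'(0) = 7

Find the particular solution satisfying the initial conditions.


Characteristic roots of r² + 36 = 0 are ±6i, so y = C₁cos(6x) + C₂sin(6x).
Apply y(0) = 4: C₁ = 4. Differentiate and apply y'(0) = 7: 6·C₂ = 7, so C₂ = 7/6.
Particular solution: y = 4cos(6x) + (7/6)sin(6x).


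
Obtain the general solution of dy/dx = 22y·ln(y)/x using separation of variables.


Separate: dy/[y ln(y)] = 22 dx/x.
Substitute u = ln(y): du/u = 22 dx/x.
Integrate: ln|ln(y)| = 22ln|x| + C₀, hence ln(y) = C·x^22.


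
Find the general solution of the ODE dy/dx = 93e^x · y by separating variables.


Separate variables: dy/y = 93e^x dx.
Integrate: ln|y| = 93e^x + C₀.
Exponentiate: y = Ce^(93e^x).


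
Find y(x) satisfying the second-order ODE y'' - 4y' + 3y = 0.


Characteristic equation: r² - 4r + 3 = 0.
Factor: (r - 3)(r - 1) = 0 ⇒ r = 3, 1 (distinct real).
General solution: y = C₁e^(3x) + C₂e^(x).


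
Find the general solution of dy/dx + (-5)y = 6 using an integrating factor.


P(x) = -5 ⇒ μ = e^(-5x).
(μ y)' = 6e^(-5x) ⇒ μ y = -(6/5)e^(-5x) + C.
Divide by μ: y = -6/5 + Ce^(5x).


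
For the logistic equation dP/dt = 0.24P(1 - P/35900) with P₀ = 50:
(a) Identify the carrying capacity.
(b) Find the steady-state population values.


Logistic ODE dP/dt = 0.24P(1 - P/35900) has equilibria where dP/dt = 0, i.e. P = 0 or P = 35900.
The coefficient (1 - P/K) = 0 when P = K, identifying K = 35900 as the carrying capacity.
(a) K = 35900; (b) equilibria P = 0 and P = 35900.


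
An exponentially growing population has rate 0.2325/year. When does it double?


Exponential growth: P(t) = P₀ e^(0.2325t). Set P(t)/P₀ = 2: e^(0.2325t) = 2.
Solve: t = ln(2)/0.2325 ≈ 2.98 years.


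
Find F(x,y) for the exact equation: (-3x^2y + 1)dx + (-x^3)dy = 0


Check exactness: ∂M/∂y = -3x^2 and ∂N/∂x = -3x^2; equal, so the equation is exact.
Integrate M with respect to x (treating y as constant): ∫M dx = -x^3y + x + h(y).
Differentiate w.r.t. y and set equal to N: all terms match, so h'(y) = 0 and h is a constant absorbed into C.
General solution: -x^3y + x = C.


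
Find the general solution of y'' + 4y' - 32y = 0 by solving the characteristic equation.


Characteristic equation: r² + 4r - 32 = 0.
Factor: (r - 4)(r + 8) = 0 ⇒ r = 4, -8 (distinct real).
General solution: y = C₁e^(4x) + C₂e^(-8x).


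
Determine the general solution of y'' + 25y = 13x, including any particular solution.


Homogeneous: r² + 25 = 0 ⇒ r = ±5i, y_h = C₁cos(5x) + C₂sin(5x).
Polynomial forcing; try y_p = Ax + B. Then y_p'' + 25 y_p = 25(Ax + B) = 13x, so B = 0 and A = 13/25.
General solution: y = C₁cos(5x) + C₂sin(5x) + (13/25)x.


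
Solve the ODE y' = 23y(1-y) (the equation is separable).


Separate: dy/[y(1-y)] = 23 dx.
Partial fractions: 1/[y(1-y)] = 1/y + 1/(1-y).
Integrate: ln|y/(1-y)| = 23x + C₀.
Solve for y: y = 1/(1 + Ce^(-23x)).


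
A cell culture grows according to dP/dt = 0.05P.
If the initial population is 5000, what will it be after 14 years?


The ODE dP/dt = 0.05P has solution P(t) = P(0)e^(0.05t).
Substitute P(0) = 5000 and t = 14: P(14) = 5000 e^(0.70) ≈ 10069.


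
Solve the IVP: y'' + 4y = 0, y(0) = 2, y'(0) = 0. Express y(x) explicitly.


Characteristic roots of r² + 4 = 0 are ±2i, so y = C₁cos(2x) + C₂sin(2x).
Apply y(0) = 2: C₁ = 2. Differentiate and apply y'(0) = 0: 2·C₂ = 0, so C₂ = 0.
Particular solution: y = 2cos(2x).


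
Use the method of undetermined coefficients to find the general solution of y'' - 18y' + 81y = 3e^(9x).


Characteristic polynomial (r - 9)² = 0; repeated root r = 9.
y_h = (C₁ + C₂x)e^(9x). Forcing matches the repeated root (resonance), so try y_p = Ax² e^(9x).
Substitute and solve for A: 2A = 3, so A = 3/2.
General solution: y = (C₁ + C₂x + (3/2)x²)e^(9x).


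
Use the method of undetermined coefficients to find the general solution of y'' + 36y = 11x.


Homogeneous: r² + 36 = 0 ⇒ r = ±6i, y_h = C₁cos(6x) + C₂sin(6x).
Polynomial forcing; try y_p = Ax + B. Then y_p'' + 36 y_p = 36(Ax + B) = 11x, so B = 0 and A = 11/36.
General solution: y = C₁cos(6x) + C₂sin(6x) + (11/36)x.


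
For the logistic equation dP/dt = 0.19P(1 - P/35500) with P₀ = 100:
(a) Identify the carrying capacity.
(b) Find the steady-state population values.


Logistic ODE dP/dt = 0.19P(1 - P/35500) has equilibria where dP/dt = 0, i.e. P = 0 or P = 35500.
The coefficient (1 - P/K) = 0 when P = K, identifying K = 35500 as the carrying capacity.
(a) K = 35500; (b) equilibria P = 0 and P = 35500.


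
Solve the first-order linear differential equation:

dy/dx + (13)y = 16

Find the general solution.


P(x) = 13, Q(x) = 16; integrating factor μ = e^(13x).
(μ y)' = 16e^(13x) ⇒ μ y = (16/13)e^(13x) + C.
Divide by μ: y = 16/13 + Ce^(-13x).


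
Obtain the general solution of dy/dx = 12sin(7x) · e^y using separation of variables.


Separate: e^(-y) dy = 12sin(7x) dx.
Integrate: -e^(-y) = -(12/7)cos(7x) + C₀.
Rearrange: e^(-y) = (12/7)cos(7x) + C.


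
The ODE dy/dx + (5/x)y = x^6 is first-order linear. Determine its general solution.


P(x) = 5/x ⇒ μ = x^5.
(x^5 y)' = x^11 ⇒ x^5 y = x^12/(12) + C.
Solve for y: y = (1/12)x^7 + C/x^5.


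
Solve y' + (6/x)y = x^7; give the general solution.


P(x) = 6/x ⇒ μ = x^6.
(x^6 y)' = x^13 ⇒ x^6 y = x^14/(14) + C.
Solve for y: y = (1/14)x^8 + C/x^6.


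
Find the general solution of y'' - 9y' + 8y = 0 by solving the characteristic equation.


Characteristic equation: r² - 9r + 8 = 0.
Factor: (r - 8)(r - 1) = 0 ⇒ r = 8, 1 (distinct real).
General solution: y = C₁e^(8x) + C₂e^(x).


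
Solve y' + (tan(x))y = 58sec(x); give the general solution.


P(x) = tan(x) ⇒ μ = e^(∫tan(x)dx) = sec(x).
(sec(x) y)' = 58sec²(x) ⇒ sec(x) y = 58tan(x) + C.
Multiply by cos(x): y = 58sin(x) + C·cos(x).


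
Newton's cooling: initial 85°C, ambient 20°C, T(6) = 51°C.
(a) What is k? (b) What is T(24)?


Newton's law: T(t) = T_a + (T₀ - T_a)e^(-kt).
(a) Use T(6) = 51: (51 - 20)/(85 - 20) = e^(-k·6), so k = -ln(0.477)/6 ≈ 0.1234.
(b) Apply k to t = 24: T(24) = 20 + (65)e^(-2.962) ≈ 23.4°C.


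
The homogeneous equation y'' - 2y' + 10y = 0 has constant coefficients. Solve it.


Characteristic equation: r² - 2r + 10 = 0.
Discriminant is negative; roots r = 1 ± 3i (complex conjugate pair).
General solution uses e^(α x)(C₁ cos(β x) + C₂ sin(β x)): y = e^(x)(C₁cos(3x) + C₂sin(3x)).


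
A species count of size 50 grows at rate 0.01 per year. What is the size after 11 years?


The ODE dP/dt = 0.01P has solution P(t) = P(0)e^(0.01t).
Substitute P(0) = 50 and t = 11: P(11) = 50 e^(0.11) ≈ 56.


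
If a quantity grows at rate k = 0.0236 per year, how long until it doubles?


Exponential growth: P(t) = P₀ e^(0.0236t). Set P(t)/P₀ = 2: e^(0.0236t) = 2.
Solve: t = ln(2)/0.0236 ≈ 29.37 years.


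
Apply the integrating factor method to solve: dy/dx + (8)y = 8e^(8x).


P(x) = 8 ⇒ μ = e^(8x).
(μ y)' = 8e^(16x) ⇒ μ y = (8/16)e^(16x) + C.
Divide by μ: y = (1/2)e^(8x) + Ce^(-8x).


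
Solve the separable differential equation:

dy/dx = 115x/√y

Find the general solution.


Separate: √y dy = 115x dx.
Integrate: (2/3)y^(3/2) = (115/2)x² + C.


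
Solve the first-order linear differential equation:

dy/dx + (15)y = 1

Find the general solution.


P(x) = 15, Q(x) = 1; integrating factor μ = e^(15x).
(μ y)' = e^(15x) ⇒ μ y = (1/15)e^(15x) + C.
Divide by μ: y = 1/15 + Ce^(-15x).


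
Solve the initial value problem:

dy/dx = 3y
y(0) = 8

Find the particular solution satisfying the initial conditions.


General solution of y' = 3y is y = Ce^(3x).
Apply y(0) = 8: C = 8.
Particular solution: y = 8e^(3x).
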